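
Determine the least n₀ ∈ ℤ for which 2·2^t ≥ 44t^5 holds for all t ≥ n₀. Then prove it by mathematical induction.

n₀ = 29

At t = 28: 536870912 < 757256192, so the inequality fails and n₀ ≥ 29. We prove 2·2^t ≥ 44t^5 for all t ≥ 29.
For the base case t = 29: 2·2^t = 1073741824 and 44t^5 = 902490556, so 1073741824 ≥ 902490556.
For the inductive step, assume it holds for an arbitrary r ≥ 29, so 2·2^r ≥ 44r^5.
Then 2·2^(r + 1) = 2·(2·2^r) ≥ 2·(44r^5).
Also, for r ≥ 29 we have 2·(44r^5) ≥ 44(r+1)^5, since 2 ≥ (1 + 1/r)^5 for all r ≥ 29.
Combining, 2·2^(r + 1) ≥ 44(r+1)^5.
Hence, by induction on t, the claim holds for every t ≥ 29.
Hence the smallest such n₀ is 29.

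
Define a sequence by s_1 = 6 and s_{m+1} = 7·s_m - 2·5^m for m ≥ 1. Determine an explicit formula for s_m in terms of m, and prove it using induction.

Computing the first terms: s_1 = 6, s_2 = 32, s_3 = 174. This suggests s_m = 5^m + 7^(m - 1).
For the base case m = 1: the formula gives 6 = 6 = s_1.
Inductive step: assume the claim holds for m = j, so s_j = 5^j + 7^(j - 1).
Then s_{j+1} = 7·s_j - 2·5^j = 7·(5^j + 7^(j - 1)) - 2·5^j = 5^(j + 1) + 7^j = 5^(j+1) + 7^((j+1) - 1),
which is the claimed formula at m = j+1.
By the principle of mathematical induction, the result holds for all m ≥ 1.

s_m = 5^m + 7^(m - 1)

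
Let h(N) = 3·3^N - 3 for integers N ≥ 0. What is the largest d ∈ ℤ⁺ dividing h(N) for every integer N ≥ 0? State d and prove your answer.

Computing the first values: h(0) = 0 and h(1) = 6; gcd(0, 6) = 6, so d ≤ 6.
We prove 6 | 3·3^N - 3 for all N ≥ 0 by induction on N.
Base step (N = 0): h(0) = 0 = 6·(0), so 6 | h(0).
For the inductive step, assume it holds for an arbitrary i ≥ 0, i.e. 6 | h(i). Then
h(i+1) = 3·3^(i+1) - 3 = 3·(3·3^i - 3) + 6 = 3·h(i) + 6. The first term is divisible by 6 by the inductive hypothesis, and 6 is divisible by 6. Hence 6 | h(i+1).
By the principle of mathematical induction, the result holds for all N ≥ 0.
Therefore the largest such d is 6.

d = 6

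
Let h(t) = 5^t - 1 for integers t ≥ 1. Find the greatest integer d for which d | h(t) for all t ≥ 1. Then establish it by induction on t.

d = 4

Computing the first values: h(1) = 4 and h(2) = 24; gcd(4, 24) = 4, so d ≤ 4.
We prove 4 | 5^t - 1 for all t ≥ 1 by induction on t.
Base step (t = 1): h(1) = 4 = 4·(1), so 4 | h(1).
For the inductive step, assume it holds for an arbitrary i ≥ 1, i.e. 4 | h(i). Then
5^{i+1} − 1^{i+1} = 5·5^i − 1·1^i = 5·(5^i − 1^i) + (4)·1^i. The first term is divisible by 4 by the inductive hypothesis, and the second term (4)·1^i is divisible by 4 since 4 | 4. Hence 4 | h(i+1).
Hence, by induction on t, the claim holds for every t ≥ 1.
Therefore the largest such d is 4.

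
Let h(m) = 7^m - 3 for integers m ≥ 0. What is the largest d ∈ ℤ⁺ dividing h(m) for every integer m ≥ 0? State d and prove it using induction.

Computing the first values: h(0) = -2 and h(1) = 4; gcd(-2, 4) = 2, so d ≤ 2.
We prove 2 | 7^m - 3 for all m ≥ 0 by induction on m.
For the base case m = 0: h(0) = -2 = 2·(-1), so 2 | h(0).
Inductive step: suppose the statement holds for some i ≥ 0, i.e. 2 | h(i). Then
h(i+1) = 7^(i+1) - 3 = 7·(7^i - 3) + 18 = 7·h(i) + 18. The first term is divisible by 2 by the inductive hypothesis, and 18 is divisible by 2. Hence 2 | h(i+1).
Hence, by induction on m, the claim holds for every m ≥ 0.
Therefore the largest such d is 2.

d = 2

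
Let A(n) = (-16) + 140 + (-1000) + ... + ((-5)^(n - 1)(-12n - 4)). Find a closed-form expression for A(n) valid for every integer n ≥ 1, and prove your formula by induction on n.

We claim A(n) = (-5)^n(2n + 1) - 1 for all n ≥ 1.
For the base case n = 1: A(1) = -16, and the closed form gives -16. They agree.
For the inductive step, assume it holds for an arbitrary p ≥ 1, so A(p) = (-5)^p(2p + 1) - 1.
Then A(p+1) = A(p) + ((-5)^p(-12p - 16)) = ((-5)^p(2p + 1) - 1) + ((-5)^p(-12p - 16)).
Simplifying, A(p+1) = -10(-5)^p·p - 15(-5)^p - 1 = (-5)^(p+1)(2(p+1) + 1) - 1,
which is the closed form with n = p+1.
Hence, by induction on n, the claim holds for every n ≥ 1.

A(n) = (-5)^n(2n + 1) - 1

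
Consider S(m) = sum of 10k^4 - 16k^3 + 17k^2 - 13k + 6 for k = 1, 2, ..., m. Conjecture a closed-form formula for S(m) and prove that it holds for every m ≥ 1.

We claim S(m) = m(2m^4 + m^3 + m^2 - 2m + 2) for all m ≥ 1.
Base case (m = 1): S(1) = 4, and the closed form gives 4. They agree.
Suppose the result is true for m = k, so S(k) = k(2k^4 + k^3 + k^2 - 2k + 2).
Then S(k+1) = S(k) + (10k^4 + 24k^3 + 29k^2 + 13k + 4) = (k(2k^4 + k^3 + k^2 - 2k + 2)) + (10k^4 + 24k^3 + 29k^2 + 13k + 4).
Simplifying, S(k+1) = (k + 1)(2k^4 + 9k^3 + 16k^2 + 11k + 4) = (k+1)(2(k+1)^4 + (k+1)^3 + (k+1)^2 - 2(k+1) + 2),
which is the closed form with m = k+1.
By induction, the statement is established for all m ≥ 1.

S(m) = m(2m^4 + m^3 + m^2 - 2m + 2)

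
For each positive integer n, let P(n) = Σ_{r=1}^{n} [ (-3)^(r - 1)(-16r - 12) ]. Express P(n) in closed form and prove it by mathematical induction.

We claim P(n) = 4(-3)^n(n + 1) - 4 for all n ≥ 1.
Base case (n = 1): P(1) = -28, and the closed form gives -28. They agree.
Inductive step: assume the claim holds for n = r, so P(r) = 4(-3)^r(r + 1) - 4.
Then P(r+1) = P(r) + ((-3)^r(-16r - 28)) = (4(-3)^r(r + 1) - 4) + ((-3)^r(-16r - 28)).
Simplifying, P(r+1) = -12(-3)^r·r - 24(-3)^r - 4 = 4(-3)^(r+1)((r+1) + 1) - 4,
which is the closed form with n = r+1.
By the principle of mathematical induction, the result holds for all n ≥ 1.

P(n) = 4(-3)^n(n + 1) - 4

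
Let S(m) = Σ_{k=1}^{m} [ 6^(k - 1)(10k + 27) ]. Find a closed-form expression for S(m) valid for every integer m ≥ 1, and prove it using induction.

We claim S(m) = 6^m(2m + 5) - 5 for all m ≥ 1.
Base step (m = 1): S(1) = 37, and the closed form gives 37. They agree.
Suppose the result is true for m = k, so S(k) = 6^k(2k + 5) - 5.
Then S(k+1) = S(k) + (6^k(10k + 37)) = (6^k(2k + 5) - 5) + (6^k(10k + 37)).
Simplifying, S(k+1) = 12·6^k·k + 42·6^k - 5 = 6^(k+1)(2(k+1) + 5) - 5,
which is the closed form with m = k+1.
By induction, the statement is established for all m ≥ 1.

S(m) = 6^m(2m + 5) - 5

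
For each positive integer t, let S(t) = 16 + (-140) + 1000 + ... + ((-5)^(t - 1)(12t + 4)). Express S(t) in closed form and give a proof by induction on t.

We claim S(t) = -(-5)^t(2t + 1) + 1 for all t ≥ 1.
Base step (t = 1): S(1) = 16, and the closed form gives 16. They agree.
Inductive step: suppose the statement holds for some i ≥ 1, so S(i) = -(-5)^i(2i + 1) + 1.
Then S(i+1) = S(i) + ((-5)^i(12i + 16)) = (-(-5)^i(2i + 1) + 1) + ((-5)^i(12i + 16)).
Simplifying, S(i+1) = 10(-5)^i·i + 15(-5)^i + 1 = -(-5)^(i+1)(2(i+1) + 1) + 1,
which is the closed form with t = i+1.
Hence, by induction on t, the claim holds for every t ≥ 1.

S(t) = -(-5)^t(2t + 1) + 1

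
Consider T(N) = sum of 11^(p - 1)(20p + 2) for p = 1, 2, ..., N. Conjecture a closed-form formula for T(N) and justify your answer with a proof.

We claim T(N) = 2·11^N·N for all N ≥ 1.
Base case (N = 1): T(1) = 22, and the closed form gives 22. They agree.
Inductive step: suppose the statement holds for some p ≥ 1, so T(p) = 2·11^p·p.
Then T(p+1) = T(p) + (11^p(20p + 22)) = (2·11^p·p) + (11^p(20p + 22)).
Simplifying, T(p+1) = 22·11^p(p + 1) = 2·11^(p+1)·(p+1),
which is the closed form with N = p+1.
This completes the induction.

T(N) = 2·11^N·N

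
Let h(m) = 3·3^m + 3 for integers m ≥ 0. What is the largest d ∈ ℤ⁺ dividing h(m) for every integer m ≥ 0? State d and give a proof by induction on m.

Computing the first values: h(0) = 6 and h(1) = 12; gcd(6, 12) = 6, so d ≤ 6.
We prove 6 | 3·3^m + 3 for all m ≥ 0 by induction on m.
For the base case m = 0: h(0) = 6 = 6·(1), so 6 | h(0).
Inductive step: assume the claim holds for m = p, i.e. 6 | h(p). Then
h(p+1) = 3·3^(p+1) + 3 = 3·(3·3^p + 3) - 6 = 3·h(p) - 6. The first term is divisible by 6 by the inductive hypothesis, and -6 is divisible by 6. Hence 6 | h(p+1).
By induction, the statement is established for all m ≥ 0.
Therefore the largest such d is 6.

d = 6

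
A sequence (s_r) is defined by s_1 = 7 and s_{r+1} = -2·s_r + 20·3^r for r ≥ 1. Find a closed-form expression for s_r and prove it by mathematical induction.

s_r = -5(-2)^(r - 1) + 4·3^r

Computing the first terms: s_1 = 7, s_2 = 46, s_3 = 88. This suggests s_r = -5(-2)^(r - 1) + 4·3^r.
For the base case r = 1: the formula gives 7 = 7 = s_1.
Suppose the result is true for r = j, so s_j = -5(-2)^(j - 1) + 4·3^j.
Then s_{j+1} = -2·s_j + 20·3^j = -2·(-5(-2)^(j - 1) + 4·3^j) + 20·3^j = -5(-2)^j + 4·3^(j + 1) = -5(-2)^((j+1) - 1) + 4·3^(j+1),
which is the claimed formula at r = j+1.
By the principle of mathematical induction, the result holds for all r ≥ 1.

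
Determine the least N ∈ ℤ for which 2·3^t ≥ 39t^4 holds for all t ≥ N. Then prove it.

N = 12

At t = 11: 354294 < 570999, so the inequality fails and N ≥ 12. We prove 2·3^t ≥ 39t^4 for all t ≥ 12.
Base step (t = 12): 2·3^t = 1062882 and 39t^4 = 808704, so 1062882 ≥ 808704.
Inductive step: suppose the statement holds for some j ≥ 12, so 2·3^j ≥ 39j^4.
Then 2·3^(j + 1) = 3·(2·3^j) ≥ 3·(39j^4).
Also, for j ≥ 12 we have 3·(39j^4) ≥ 39(j+1)^4, since 3 ≥ (1 + 1/j)^4 for all j ≥ 12.
Combining, 2·3^(j + 1) ≥ 39(j+1)^4.
By induction, the statement is established for all t ≥ 12.
Hence the smallest such N is 12.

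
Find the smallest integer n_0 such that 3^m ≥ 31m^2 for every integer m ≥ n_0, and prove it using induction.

At m = 6: 729 < 1116, so the inequality fails and n_0 ≥ 7. We prove 3^m ≥ 31m^2 for all m ≥ 7.
When m = 7: 3^m = 2187 and 31m^2 = 1519, so 2187 ≥ 1519.
Inductive step: assume the claim holds for m = i, so 3^i ≥ 31i^2.
Then 3^(i + 1) = 3·(3^i) ≥ 3·(31i^2).
Also, for i ≥ 7 we have 3·(31i^2) ≥ 31(i+1)^2, since 3 ≥ (1 + 1/i)^2 for all i ≥ 7.
Combining, 3^(i + 1) ≥ 31(i+1)^2.
Hence, by induction on m, the claim holds for every m ≥ 7.
Hence the smallest such n_0 is 7.

n_0 = 7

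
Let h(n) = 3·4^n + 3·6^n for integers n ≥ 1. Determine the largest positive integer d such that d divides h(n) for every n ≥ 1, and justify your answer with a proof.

Computing the first values: h(1) = 30 and h(2) = 156; gcd(30, 156) = 6, so d ≤ 6.
We prove 6 | 3·4^n + 3·6^n for all n ≥ 1 by induction on n.
Base case (n = 1): h(1) = 30 = 6·(5), so 6 | h(1).
For the inductive step, assume it holds for an arbitrary p ≥ 1, i.e. 6 | h(p). Then
h(p+1) − 6·h(p) = (3·4^(p+1) + 3·6^(p+1)) − 6·(3·4^p + 3·6^p) = (3)·4^p·(4 − 6) = (-6)·4^p. Since 6 | h(p) by the inductive hypothesis, 6 | 6·h(p); and 6 | -6 since -6 = 6·-1. Therefore 6 | h(p+1).
Hence, by induction on n, the claim holds for every n ≥ 1.
Therefore the largest such d is 6.

d = 6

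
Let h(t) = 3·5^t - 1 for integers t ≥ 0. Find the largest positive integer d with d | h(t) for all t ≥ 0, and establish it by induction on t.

d = 2

Computing the first values: h(0) = 2 and h(1) = 14; gcd(2, 14) = 2, so d ≤ 2.
We prove 2 | 3·5^t - 1 for all t ≥ 0 by induction on t.
For the base case t = 0: h(0) = 2 = 2·(1), so 2 | h(0).
Inductive step: suppose the statement holds for some r ≥ 0, i.e. 2 | h(r). Then
h(r+1) = 3·5^(r+1) - 1 = 5·(3·5^r - 1) + 4 = 5·h(r) + 4. The first term is divisible by 2 by the inductive hypothesis, and 4 is divisible by 2. Hence 2 | h(r+1).
Hence, by induction on t, the claim holds for every t ≥ 0.
Therefore the largest such d is 2.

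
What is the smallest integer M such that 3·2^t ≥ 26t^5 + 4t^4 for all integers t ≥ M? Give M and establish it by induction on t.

At t = 26: 201326592 < 310743680, so the inequality fails and M ≥ 27. We prove 3·2^t ≥ 26t^5 + 4t^4 for all t ≥ 27.
When t = 27: 3·2^t = 402653184 and 26t^5 + 4t^4 = 375197346, so 402653184 ≥ 375197346.
Suppose the result is true for t = i, so 3·2^i ≥ 26i^5 + 4i^4.
Then 3·2^(i + 1) = 2·(3·2^i) ≥ 2·(26i^5 + 4i^4).
Also, for i ≥ 27 we have 2·(26i^5 + 4i^4) ≥ 26(i+1)^5 + 4(i+1)^4, since 2·(26i^5 + 4i^4) − (26(i+1)^5 + 4(i+1)^4) = 26i^5 - 126i^4 - 276i^3 - 284i^2 - 146i - 30, which is nonnegative for all i ≥ 27.
Combining, 3·2^(i + 1) ≥ 26(i+1)^5 + 4(i+1)^4.
By induction, the statement is established for all t ≥ 27.
Hence the smallest such M is 27.

M = 27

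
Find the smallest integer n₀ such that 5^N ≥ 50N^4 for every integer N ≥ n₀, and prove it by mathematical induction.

At N = 7: 78125 < 120050, so the inequality fails and n₀ ≥ 8. We prove 5^N ≥ 50N^4 for all N ≥ 8.
Base step (N = 8): 5^N = 390625 and 50N^4 = 204800, so 390625 ≥ 204800.
Inductive step: suppose the statement holds for some k ≥ 8, so 5^k ≥ 50k^4.
Then 5^(k + 1) = 5·(5^k) ≥ 5·(50k^4).
Also, for k ≥ 8 we have 5·(50k^4) ≥ 50(k+1)^4, since 5 ≥ (1 + 1/k)^4 for all k ≥ 8.
Combining, 5^(k + 1) ≥ 50(k+1)^4.
By the principle of mathematical induction, the result holds for all N ≥ 8.
Hence the smallest such n₀ is 8.

n₀ = 8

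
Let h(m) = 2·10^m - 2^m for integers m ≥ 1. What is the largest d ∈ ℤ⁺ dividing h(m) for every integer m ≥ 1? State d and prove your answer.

d = 2

Computing the first values: h(1) = 18 and h(2) = 196; gcd(18, 196) = 2, so d ≤ 2.
We prove 2 | 2·10^m - 2^m for all m ≥ 1 by induction on m.
Base case (m = 1): h(1) = 18 = 2·(9), so 2 | h(1).
Inductive step: suppose the statement holds for some r ≥ 1, i.e. 2 | h(r). Then
h(r+1) − 10·h(r) = (2·10^(r+1) - 2^(r+1)) − 10·(2·10^r - 2^r) = (-1)·2^r·(2 − 10) = (8)·2^r. Since 2 | h(r) by the inductive hypothesis, 2 | 10·h(r); and 2 | 8 since 8 = 2·4. Therefore 2 | h(r+1).
Hence, by induction on m, the claim holds for every m ≥ 1.
Therefore the largest such d is 2.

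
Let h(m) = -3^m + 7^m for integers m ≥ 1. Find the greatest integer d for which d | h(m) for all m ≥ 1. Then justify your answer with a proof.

d = 4

Computing the first values: h(1) = 4 and h(2) = 40; gcd(4, 40) = 4, so d ≤ 4.
We prove 4 | -3^m + 7^m for all m ≥ 1 by induction on m.
For the base case m = 1: h(1) = 4 = 4·(1), so 4 | h(1).
Inductive step: suppose the statement holds for some p ≥ 1, i.e. 4 | h(p). Then
7^{p+1} − 3^{p+1} = 7·7^p − 3·3^p = 7·(7^p − 3^p) + (4)·3^p. The first term is divisible by 4 by the inductive hypothesis, and the second term (4)·3^p is divisible by 4 since 4 | 4. Hence 4 | h(p+1).
Hence, by induction on m, the claim holds for every m ≥ 1.
Therefore the largest such d is 4.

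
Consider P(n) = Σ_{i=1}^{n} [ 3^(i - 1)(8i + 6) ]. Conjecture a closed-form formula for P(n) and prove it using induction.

We claim P(n) = 3^n(4n + 1) - 1 for all n ≥ 1.
When n = 1: P(1) = 14, and the closed form gives 14. They agree.
Inductive step: suppose the statement holds for some i ≥ 1, so P(i) = 3^i(4i + 1) - 1.
Then P(i+1) = P(i) + (3^i(8i + 14)) = (3^i(4i + 1) - 1) + (3^i(8i + 14)).
Simplifying, P(i+1) = 12·3^i·i + 15·3^i - 1 = 3^(i+1)(4(i+1) + 1) - 1,
which is the closed form with n = i+1.
By induction, the statement is established for all n ≥ 1.

P(n) = 3^n(4n + 1) - 1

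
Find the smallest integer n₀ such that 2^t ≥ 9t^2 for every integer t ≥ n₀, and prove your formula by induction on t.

At t = 9: 512 < 729, so the inequality fails and n₀ ≥ 10. We prove 2^t ≥ 9t^2 for all t ≥ 10.
For the base case t = 10: 2^t = 1024 and 9t^2 = 900, so 1024 ≥ 900.
Inductive step: suppose the statement holds for some k ≥ 10, so 2^k ≥ 9k^2.
Then 2^(k + 1) = 2·(2^k) ≥ 2·(9k^2).
Also, for k ≥ 10 we have 2·(9k^2) ≥ 9(k+1)^2, since 2 ≥ (1 + 1/k)^2 for all k ≥ 10.
Combining, 2^(k + 1) ≥ 9(k+1)^2.
By induction, the statement is established for all t ≥ 10.
Hence the smallest such n₀ is 10.

n₀ = 10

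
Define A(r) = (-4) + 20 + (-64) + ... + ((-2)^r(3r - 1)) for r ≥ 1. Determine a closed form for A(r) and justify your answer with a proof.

A(r) = 2(-2)^r·r

We claim A(r) = 2(-2)^r·r for all r ≥ 1.
When r = 1: A(1) = -4, and the closed form gives -4. They agree.
Inductive step: suppose the statement holds for some m ≥ 1, so A(m) = 2(-2)^m·m.
Then A(m+1) = A(m) + ((-2)^(m + 1)(3m + 2)) = (2(-2)^m·m) + ((-2)^(m + 1)(3m + 2)).
Simplifying, A(m+1) = (-2)^(m + 2)(-m - 1) = 2(-2)^(m+1)·(m+1),
which is the closed form with r = m+1.
Hence, by induction on r, the claim holds for every r ≥ 1.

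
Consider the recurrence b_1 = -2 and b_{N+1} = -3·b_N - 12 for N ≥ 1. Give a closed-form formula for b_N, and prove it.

b_N = (-3)^(N - 1) - 3

Computing the first terms: b_1 = -2, b_2 = -6, b_3 = 6. This suggests b_N = (-3)^(N - 1) - 3.
For the base case N = 1: the formula gives -2 = -2 = b_1.
Inductive step: suppose the statement holds for some j ≥ 1, so b_j = (-3)^(j - 1) - 3.
Then b_{j+1} = -3·b_j - 12 = -3·((-3)^(j - 1) - 3) - 12 = (-3)^j - 3 = (-3)^((j+1) - 1) - 3,
which is the claimed formula at N = j+1.
Hence, by induction on N, the claim holds for every N ≥ 1.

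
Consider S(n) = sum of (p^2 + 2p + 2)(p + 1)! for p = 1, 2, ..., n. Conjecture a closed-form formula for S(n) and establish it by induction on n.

We claim S(n) = (n + 1)(n + 2)! - 2 for all n ≥ 1.
Base step (n = 1): S(1) = 10, and the closed form gives 10. They agree.
For the inductive step, assume it holds for an arbitrary p ≥ 1, so S(p) = (p + 1)(p + 2)! - 2.
Then S(p+1) = S(p) + ((p^2 + 4p + 5)(p + 2)!) = ((p + 1)(p + 2)! - 2) + ((p^2 + 4p + 5)(p + 2)!).
Simplifying, S(p+1) = ((p+1) + 1)((p+1) + 2)! - 2,
which is the closed form with n = p+1.
By induction, the statement is established for all n ≥ 1.

S(n) = (n + 1)(n + 2)! - 2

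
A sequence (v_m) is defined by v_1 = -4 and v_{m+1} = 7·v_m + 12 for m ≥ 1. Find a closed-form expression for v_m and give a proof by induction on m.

Computing the first terms: v_1 = -4, v_2 = -16, v_3 = -100. This suggests v_m = -2·7^(m - 1) - 2.
When m = 1: the formula gives -4 = -4 = v_1.
Inductive step: suppose the statement holds for some r ≥ 1, so v_r = -2·7^(r - 1) - 2.
Then v_{r+1} = 7·v_r + 12 = 7·(-2·7^(r - 1) - 2) + 12 = -2·7^r - 2 = -2·7^((r+1) - 1) - 2,
which is the claimed formula at m = r+1.
This completes the induction.

v_m = -2·7^(m - 1) - 2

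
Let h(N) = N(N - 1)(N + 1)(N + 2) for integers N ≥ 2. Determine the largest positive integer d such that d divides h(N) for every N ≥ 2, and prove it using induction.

Computing the first values: h(2) = 24 and h(3) = 120; gcd(24, 120) = 24, so d ≤ 24.
We prove 24 | N(N - 1)(N + 1)(N + 2) for all N ≥ 2 by induction on N.
Base step (N = 2): h(2) = 24 = 24·(1), so 24 | h(2).
For the inductive step, assume it holds for an arbitrary m ≥ 2, i.e. 24 | h(m). Then
h(m+1) − h(m) = m·(m+1)·(m+2)·(m+3) − (m-1)·m·(m+1)·(m+2) = m·(m+1)·(m+2)·[(m+3) − (m-1)] = 4·m·(m+1)·(m+2). The product of 3 consecutive integers is divisible by (3)! = 6, so h(m+1) − h(m) is divisible by 4·6 = 24. By the inductive hypothesis 24 | h(m), hence 24 | h(m+1).
Hence, by induction on N, the claim holds for every N ≥ 2.
Therefore the largest such d is 24.

d = 24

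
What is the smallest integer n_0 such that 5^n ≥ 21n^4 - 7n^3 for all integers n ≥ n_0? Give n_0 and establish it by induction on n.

At n = 6: 15625 < 25704, so the inequality fails and n_0 ≥ 7. We prove 5^n ≥ 21n^4 - 7n^3 for all n ≥ 7.
When n = 7: 5^n = 78125 and 21n^4 - 7n^3 = 48020, so 78125 ≥ 48020.
Inductive step: suppose the statement holds for some i ≥ 7, so 5^i ≥ 21i^4 - 7i^3.
Then 5^(i + 1) = 5·(5^i) ≥ 5·(21i^4 - 7i^3).
Also, for i ≥ 7 we have 5·(21i^4 - 7i^3) ≥ 21(i+1)^4 - 7(i+1)^3, since 5·(21i^4 - 7i^3) − (21(i+1)^4 - 7(i+1)^3) = 84i^4 - 112i^3 - 105i^2 - 63i - 14, which is nonnegative for all i ≥ 7.
Combining, 5^(i + 1) ≥ 21(i+1)^4 - 7(i+1)^3.
This completes the induction.
Hence the smallest such n_0 is 7.

n_0 = 7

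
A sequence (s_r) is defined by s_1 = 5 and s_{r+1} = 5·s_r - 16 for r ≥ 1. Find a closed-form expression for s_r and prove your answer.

s_r = 5^(r - 1) + 4

Computing the first terms: s_1 = 5, s_2 = 9, s_3 = 29. This suggests s_r = 5^(r - 1) + 4.
Base step (r = 1): the formula gives 5 = 5 = s_1.
For the inductive step, assume it holds for an arbitrary k ≥ 1, so s_k = 5^(k - 1) + 4.
Then s_{k+1} = 5·s_k - 16 = 5·(5^(k - 1) + 4) - 16 = 5^k + 4 = 5^((k+1) - 1) + 4,
which is the claimed formula at r = k+1.
By the principle of mathematical induction, the result holds for all r ≥ 1.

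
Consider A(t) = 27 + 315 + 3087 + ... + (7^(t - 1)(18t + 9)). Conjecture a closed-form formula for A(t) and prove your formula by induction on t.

A(t) = 7^t(3t + 1) - 1

We claim A(t) = 7^t(3t + 1) - 1 for all t ≥ 1.
When t = 1: A(1) = 27, and the closed form gives 27. They agree.
Inductive step: assume the claim holds for t = j, so A(j) = 7^j(3j + 1) - 1.
Then A(j+1) = A(j) + (7^j(18j + 27)) = (7^j(3j + 1) - 1) + (7^j(18j + 27)).
Simplifying, A(j+1) = 21·7^j·j + 28·7^j - 1 = 7^(j+1)(3(j+1) + 1) - 1,
which is the closed form with t = j+1.
By induction, the statement is established for all t ≥ 1.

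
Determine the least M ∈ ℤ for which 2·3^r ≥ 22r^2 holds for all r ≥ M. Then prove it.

At r = 5: 486 < 550, so the inequality fails and M ≥ 6. We prove 2·3^r ≥ 22r^2 for all r ≥ 6.
Base step (r = 6): 2·3^r = 1458 and 22r^2 = 792, so 1458 ≥ 792.
Inductive step: assume the claim holds for r = j, so 2·3^j ≥ 22j^2.
Then 2·3^(j + 1) = 3·(2·3^j) ≥ 3·(22j^2).
Also, for j ≥ 6 we have 3·(22j^2) ≥ 22(j+1)^2, since 3 ≥ (1 + 1/j)^2 for all j ≥ 6.
Combining, 2·3^(j + 1) ≥ 22(j+1)^2.
By induction, the statement is established for all r ≥ 6.
Hence the smallest such M is 6.

M = 6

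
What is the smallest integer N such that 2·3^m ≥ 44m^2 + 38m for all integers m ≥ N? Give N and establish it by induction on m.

N = 7

At m = 6: 1458 < 1812, so the inequality fails and N ≥ 7. We prove 2·3^m ≥ 44m^2 + 38m for all m ≥ 7.
Base step (m = 7): 2·3^m = 4374 and 44m^2 + 38m = 2422, so 4374 ≥ 2422.
Inductive step: suppose the statement holds for some k ≥ 7, so 2·3^k ≥ 44k^2 + 38k.
Then 2·3^(k + 1) = 3·(2·3^k) ≥ 3·(44k^2 + 38k).
Also, for k ≥ 7 we have 3·(44k^2 + 38k) ≥ 44(k+1)^2 + 38(k+1), since 3·(44k^2 + 38k) − (44(k+1)^2 + 38(k+1)) = 88k^2 - 12k - 82, which is nonnegative for all k ≥ 7.
Combining, 2·3^(k + 1) ≥ 44(k+1)^2 + 38(k+1).
By induction, the statement is established for all m ≥ 7.
Hence the smallest such N is 7.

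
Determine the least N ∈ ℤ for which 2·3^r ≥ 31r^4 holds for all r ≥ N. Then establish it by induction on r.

At r = 11: 354294 < 453871, so the inequality fails and N ≥ 12. We prove 2·3^r ≥ 31r^4 for all r ≥ 12.
When r = 12: 2·3^r = 1062882 and 31r^4 = 642816, so 1062882 ≥ 642816.
Inductive step: suppose the statement holds for some m ≥ 12, so 2·3^m ≥ 31m^4.
Then 2·3^(m + 1) = 3·(2·3^m) ≥ 3·(31m^4).
Also, for m ≥ 12 we have 3·(31m^4) ≥ 31(m+1)^4, since 3 ≥ (1 + 1/m)^4 for all m ≥ 12.
Combining, 2·3^(m + 1) ≥ 31(m+1)^4.
By the principle of mathematical induction, the result holds for all r ≥ 12.
Hence the smallest such N is 12.

N = 12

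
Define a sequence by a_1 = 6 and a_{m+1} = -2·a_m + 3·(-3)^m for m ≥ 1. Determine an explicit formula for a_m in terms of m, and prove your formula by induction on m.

Computing the first terms: a_1 = 6, a_2 = -21, a_3 = 69. This suggests a_m = -3(-2)^(m - 1) + (-3)^(m + 1).
Base step (m = 1): the formula gives 6 = 6 = a_1.
For the inductive step, assume it holds for an arbitrary j ≥ 1, so a_j = -3(-2)^(j - 1) + (-3)^(j + 1).
Then a_{j+1} = -2·a_j + 3·(-3)^j = -2·(-3(-2)^(j - 1) + (-3)^(j + 1)) + 3·(-3)^j = -3(-2)^j + (-3)^(j + 2) = -3(-2)^((j+1) - 1) + (-3)^((j+1) + 1),
which is the claimed formula at m = j+1.
By induction, the statement is established for all m ≥ 1.

a_m = -3(-2)^(m - 1) + (-3)^(m + 1)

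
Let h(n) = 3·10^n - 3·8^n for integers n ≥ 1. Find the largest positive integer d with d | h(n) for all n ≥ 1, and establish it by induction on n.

d = 6

Computing the first values: h(1) = 6 and h(2) = 108; gcd(6, 108) = 6, so d ≤ 6.
We prove 6 | 3·10^n - 3·8^n for all n ≥ 1 by induction on n.
For the base case n = 1: h(1) = 6 = 6·(1), so 6 | h(1).
Inductive step: suppose the statement holds for some r ≥ 1, i.e. 6 | h(r). Then
h(r+1) − 10·h(r) = (3·10^(r+1) - 3·8^(r+1)) − 10·(3·10^r - 3·8^r) = (-3)·8^r·(8 − 10) = (6)·8^r. Since 6 | h(r) by the inductive hypothesis, 6 | 10·h(r); and 6 | 6 since 6 = 6·1. Therefore 6 | h(r+1).
By induction, the statement is established for all n ≥ 1.
Therefore the largest such d is 6.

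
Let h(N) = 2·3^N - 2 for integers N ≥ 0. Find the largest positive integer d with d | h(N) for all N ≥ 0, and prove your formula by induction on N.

d = 4

Computing the first values: h(0) = 0 and h(1) = 4; gcd(0, 4) = 4, so d ≤ 4.
We prove 4 | 2·3^N - 2 for all N ≥ 0 by induction on N.
Base case (N = 0): h(0) = 0 = 4·(0), so 4 | h(0).
For the inductive step, assume it holds for an arbitrary j ≥ 0, i.e. 4 | h(j). Then
h(j+1) = 2·3^(j+1) - 2 = 3·(2·3^j - 2) + 4 = 3·h(j) + 4. The first term is divisible by 4 by the inductive hypothesis, and 4 is divisible by 4. Hence 4 | h(j+1).
By the principle of mathematical induction, the result holds for all N ≥ 0.
Therefore the largest such d is 4.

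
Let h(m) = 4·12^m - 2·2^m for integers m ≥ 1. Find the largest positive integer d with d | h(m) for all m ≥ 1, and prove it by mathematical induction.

d = 4

Computing the first values: h(1) = 44 and h(2) = 568; gcd(44, 568) = 4, so d ≤ 4.
We prove 4 | 4·12^m - 2·2^m for all m ≥ 1 by induction on m.
For the base case m = 1: h(1) = 44 = 4·(11), so 4 | h(1).
Inductive step: assume the claim holds for m = p, i.e. 4 | h(p). Then
h(p+1) − 12·h(p) = (4·12^(p+1) - 2·2^(p+1)) − 12·(4·12^p - 2·2^p) = (-2)·2^p·(2 − 12) = (20)·2^p. Since 4 | h(p) by the inductive hypothesis, 4 | 12·h(p); and 4 | 20 since 20 = 4·5. Therefore 4 | h(p+1).
By induction, the statement is established for all m ≥ 1.
Therefore the largest such d is 4.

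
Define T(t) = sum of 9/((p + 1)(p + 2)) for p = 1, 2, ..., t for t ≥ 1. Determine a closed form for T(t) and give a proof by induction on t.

T(t) = 9t/(2(t + 2))

We claim T(t) = 9t/(2(t + 2)) for all t ≥ 1.
Base case (t = 1): T(1) = 3/2, and the closed form gives 3/2. They agree.
Inductive step: assume the claim holds for t = p, so T(p) = 9p/(2(p + 2)).
Then T(p+1) = T(p) + (9/((p + 2)(p + 3))) = (9p/(2(p + 2))) + (9/((p + 2)(p + 3))).
Simplifying, T(p+1) = 9(p + 1)/(2(p + 3)) = 9(p+1)/(2((p+1) + 2)),
which is the closed form with t = p+1.
Hence, by induction on t, the claim holds for every t ≥ 1.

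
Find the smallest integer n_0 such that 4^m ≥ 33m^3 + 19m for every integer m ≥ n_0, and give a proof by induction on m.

At m = 6: 4096 < 7242, so the inequality fails and n_0 ≥ 7. We prove 4^m ≥ 33m^3 + 19m for all m ≥ 7.
Base step (m = 7): 4^m = 16384 and 33m^3 + 19m = 11452, so 16384 ≥ 11452.
Inductive step: suppose the statement holds for some j ≥ 7, so 4^j ≥ 33j^3 + 19j.
Then 4^(j + 1) = 4·(4^j) ≥ 4·(33j^3 + 19j).
Also, for j ≥ 7 we have 4·(33j^3 + 19j) ≥ 33(j+1)^3 + 19(j+1), since 4·(33j^3 + 19j) − (33(j+1)^3 + 19(j+1)) = 99j^3 - 99j^2 - 42j - 52, which is nonnegative for all j ≥ 7.
Combining, 4^(j + 1) ≥ 33(j+1)^3 + 19(j+1).
Hence, by induction on m, the claim holds for every m ≥ 7.
Hence the smallest such n_0 is 7.

n_0 = 7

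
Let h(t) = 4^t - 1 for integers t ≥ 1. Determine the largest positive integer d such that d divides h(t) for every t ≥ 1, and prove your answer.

Computing the first values: h(1) = 3 and h(2) = 15; gcd(3, 15) = 3, so d ≤ 3.
We prove 3 | 4^t - 1 for all t ≥ 1 by induction on t.
For the base case t = 1: h(1) = 3 = 3·(1), so 3 | h(1).
For the inductive step, assume it holds for an arbitrary i ≥ 1, i.e. 3 | h(i). Then
4^{i+1} − 1^{i+1} = 4·4^i − 1·1^i = 4·(4^i − 1^i) + (3)·1^i. The first term is divisible by 3 by the inductive hypothesis, and the second term (3)·1^i is divisible by 3 since 3 | 3. Hence 3 | h(i+1).
Hence, by induction on t, the claim holds for every t ≥ 1.
Therefore the largest such d is 3.

d = 3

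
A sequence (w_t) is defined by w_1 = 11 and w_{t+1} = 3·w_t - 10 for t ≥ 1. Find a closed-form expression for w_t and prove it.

Computing the first terms: w_1 = 11, w_2 = 23, w_3 = 59. This suggests w_t = 2·3^t + 5.
When t = 1: the formula gives 11 = 11 = w_1.
For the inductive step, assume it holds for an arbitrary i ≥ 1, so w_i = 2·3^i + 5.
Then w_{i+1} = 3·w_i - 10 = 3·(2·3^i + 5) - 10 = 2·3^(i + 1) + 5,
which is the claimed formula at t = i+1.
Hence, by induction on t, the claim holds for every t ≥ 1.

w_t = 2·3^t + 5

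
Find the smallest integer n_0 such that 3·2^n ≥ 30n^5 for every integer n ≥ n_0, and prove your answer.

At n = 27: 402653184 < 430467210, so the inequality fails and n_0 ≥ 28. We prove 3·2^n ≥ 30n^5 for all n ≥ 28.
Base step (n = 28): 3·2^n = 805306368 and 30n^5 = 516311040, so 805306368 ≥ 516311040.
Inductive step: assume the claim holds for n = j, so 3·2^j ≥ 30j^5.
Then 3·2^(j + 1) = 2·(3·2^j) ≥ 2·(30j^5).
Also, for j ≥ 28 we have 2·(30j^5) ≥ 30(j+1)^5, since 2 ≥ (1 + 1/j)^5 for all j ≥ 28.
Combining, 3·2^(j + 1) ≥ 30(j+1)^5.
By induction, the statement is established for all n ≥ 28.
Hence the smallest such n_0 is 28.

n_0 = 28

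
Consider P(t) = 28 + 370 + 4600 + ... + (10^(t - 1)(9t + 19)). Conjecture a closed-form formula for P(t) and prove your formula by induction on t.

We claim P(t) = 10^t(t + 2) - 2 for all t ≥ 1.
When t = 1: P(1) = 28, and the closed form gives 28. They agree.
Inductive step: suppose the statement holds for some j ≥ 1, so P(j) = 10^j(j + 2) - 2.
Then P(j+1) = P(j) + (10^j(9j + 28)) = (10^j(j + 2) - 2) + (10^j(9j + 28)).
Simplifying, P(j+1) = 10·10^j·j + 30·10^j - 2 = 10^(j+1)((j+1) + 2) - 2,
which is the closed form with t = j+1.
Hence, by induction on t, the claim holds for every t ≥ 1.

P(t) = 10^t(t + 2) - 2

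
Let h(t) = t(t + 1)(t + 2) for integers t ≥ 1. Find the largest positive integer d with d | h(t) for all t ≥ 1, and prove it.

d = 6

Computing the first values: h(1) = 6 and h(2) = 24; gcd(6, 24) = 6, so d ≤ 6.
We prove 6 | t(t + 1)(t + 2) for all t ≥ 1 by induction on t.
For the base case t = 1: h(1) = 6 = 6·(1), so 6 | h(1).
Suppose the result is true for t = p, i.e. 6 | h(p). Then
h(p+1) − h(p) = (p+1)·(p+2)·(p+3) − p·(p+1)·(p+2) = (p+1)·(p+2)·[(p+3) − p] = 3·(p+1)·(p+2). The product of 2 consecutive integers is divisible by (2)! = 2, so h(p+1) − h(p) is divisible by 3·2 = 6. By the inductive hypothesis 6 | h(p), hence 6 | h(p+1).
This completes the induction.
Therefore the largest such d is 6.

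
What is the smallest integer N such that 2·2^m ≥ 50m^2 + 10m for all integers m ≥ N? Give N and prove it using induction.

At m = 11: 4096 < 6160, so the inequality fails and N ≥ 12. We prove 2·2^m ≥ 50m^2 + 10m for all m ≥ 12.
When m = 12: 2·2^m = 8192 and 50m^2 + 10m = 7320, so 8192 ≥ 7320.
Suppose the result is true for m = p, so 2·2^p ≥ 50p^2 + 10p.
Then 2·2^(p + 1) = 2·(2·2^p) ≥ 2·(50p^2 + 10p).
Also, for p ≥ 12 we have 2·(50p^2 + 10p) ≥ 50(p+1)^2 + 10(p+1), since 2·(50p^2 + 10p) − (50(p+1)^2 + 10(p+1)) = 50p^2 - 90p - 60, which is nonnegative for all p ≥ 12.
Combining, 2·2^(p + 1) ≥ 50(p+1)^2 + 10(p+1).
Hence, by induction on m, the claim holds for every m ≥ 12.
Hence the smallest such N is 12.

N = 12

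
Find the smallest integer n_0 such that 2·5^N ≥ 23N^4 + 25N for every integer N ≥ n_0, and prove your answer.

At N = 5: 6250 < 14500, so the inequality fails and n_0 ≥ 6. We prove 2·5^N ≥ 23N^4 + 25N for all N ≥ 6.
When N = 6: 2·5^N = 31250 and 23N^4 + 25N = 29958, so 31250 ≥ 29958.
For the inductive step, assume it holds for an arbitrary i ≥ 6, so 2·5^i ≥ 23i^4 + 25i.
Then 2·5^(i + 1) = 5·(2·5^i) ≥ 5·(23i^4 + 25i).
Also, for i ≥ 6 we have 5·(23i^4 + 25i) ≥ 23(i+1)^4 + 25(i+1), since 5·(23i^4 + 25i) − (23(i+1)^4 + 25(i+1)) = 92i^4 - 92i^3 - 138i^2 + 8i - 48, which is nonnegative for all i ≥ 6.
Combining, 2·5^(i + 1) ≥ 23(i+1)^4 + 25(i+1).
By induction, the statement is established for all N ≥ 6.
Hence the smallest such n_0 is 6.

n_0 = 6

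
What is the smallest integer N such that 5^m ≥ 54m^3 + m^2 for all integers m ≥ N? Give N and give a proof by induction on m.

At m = 5: 3125 < 6775, so the inequality fails and N ≥ 6. We prove 5^m ≥ 54m^3 + m^2 for all m ≥ 6.
Base case (m = 6): 5^m = 15625 and 54m^3 + m^2 = 11700, so 15625 ≥ 11700.
Inductive step: assume the claim holds for m = k, so 5^k ≥ 54k^3 + k^2.
Then 5^(k + 1) = 5·(5^k) ≥ 5·(54k^3 + k^2).
Also, for k ≥ 6 we have 5·(54k^3 + k^2) ≥ 54(k+1)^3 + (k+1)^2, since 5·(54k^3 + k^2) − (54(k+1)^3 + (k+1)^2) = 216k^3 - 158k^2 - 164k - 55, which is nonnegative for all k ≥ 6.
Combining, 5^(k + 1) ≥ 54(k+1)^3 + (k+1)^2.
By the principle of mathematical induction, the result holds for all m ≥ 6.
Hence the smallest such N is 6.

N = 6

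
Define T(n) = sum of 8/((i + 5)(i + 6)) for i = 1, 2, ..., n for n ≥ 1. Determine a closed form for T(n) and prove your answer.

T(n) = 4n/(3(n + 6))

We claim T(n) = 4n/(3(n + 6)) for all n ≥ 1.
Base step (n = 1): T(1) = 4/21, and the closed form gives 4/21. They agree.
For the inductive step, assume it holds for an arbitrary i ≥ 1, so T(i) = 4i/(3(i + 6)).
Then T(i+1) = T(i) + (8/((i + 6)(i + 7))) = (4i/(3(i + 6))) + (8/((i + 6)(i + 7))).
Simplifying, T(i+1) = 4(i + 1)/(3(i + 7)) = 4(i+1)/(3((i+1) + 6)),
which is the closed form with n = i+1.
This completes the induction.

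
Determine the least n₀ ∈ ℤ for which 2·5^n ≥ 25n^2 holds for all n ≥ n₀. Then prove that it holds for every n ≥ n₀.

At n = 2: 50 < 100, so the inequality fails and n₀ ≥ 3. We prove 2·5^n ≥ 25n^2 for all n ≥ 3.
When n = 3: 2·5^n = 250 and 25n^2 = 225, so 250 ≥ 225.
Inductive step: assume the claim holds for n = k, so 2·5^k ≥ 25k^2.
Then 2·5^(k + 1) = 5·(2·5^k) ≥ 5·(25k^2).
Also, for k ≥ 3 we have 5·(25k^2) ≥ 25(k+1)^2, since 5 ≥ (1 + 1/k)^2 for all k ≥ 3.
Combining, 2·5^(k + 1) ≥ 25(k+1)^2.
By induction, the statement is established for all n ≥ 3.
Hence the smallest such n₀ is 3.

n₀ = 3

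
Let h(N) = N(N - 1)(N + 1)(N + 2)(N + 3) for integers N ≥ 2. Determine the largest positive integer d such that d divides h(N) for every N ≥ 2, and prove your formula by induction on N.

Computing the first values: h(2) = 120 and h(3) = 720; gcd(120, 720) = 120, so d ≤ 120.
We prove 120 | N(N - 1)(N + 1)(N + 2)(N + 3) for all N ≥ 2 by induction on N.
Base case (N = 2): h(2) = 120 = 120·(1), so 120 | h(2).
Inductive step: assume the claim holds for N = i, i.e. 120 | h(i). Then
h(i+1) − h(i) = i·(i+1)·(i+2)·(i+3)·(i+4) − (i-1)·i·(i+1)·(i+2)·(i+3) = i·(i+1)·(i+2)·(i+3)·[(i+4) − (i-1)] = 5·i·(i+1)·(i+2)·(i+3). The product of 4 consecutive integers is divisible by (4)! = 24, so h(i+1) − h(i) is divisible by 5·24 = 120. By the inductive hypothesis 120 | h(i), hence 120 | h(i+1).
Hence, by induction on N, the claim holds for every N ≥ 2.
Therefore the largest such d is 120.

d = 120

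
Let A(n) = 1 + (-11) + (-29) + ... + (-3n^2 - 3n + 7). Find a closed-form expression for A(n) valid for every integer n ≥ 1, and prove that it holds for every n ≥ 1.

A(n) = -n(n^2 + 3n - 5)

We claim A(n) = -n(n^2 + 3n - 5) for all n ≥ 1.
Base step (n = 1): A(1) = 1, and the closed form gives 1. They agree.
For the inductive step, assume it holds for an arbitrary r ≥ 1, so A(r) = r(-r^2 - 3r + 5).
Then A(r+1) = A(r) + (-3r^2 - 9r + 1) = (r(-r^2 - 3r + 5)) + (-3r^2 - 9r + 1).
Simplifying, A(r+1) = -(r + 1)(r^2 + 5r - 1) = -(r+1)((r+1)^2 + 3(r+1) - 5),
which is the closed form with n = r+1.
By induction, the statement is established for all n ≥ 1.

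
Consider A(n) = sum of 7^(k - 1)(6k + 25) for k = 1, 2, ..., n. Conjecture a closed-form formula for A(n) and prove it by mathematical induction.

A(n) = 7^n(n + 4) - 4

We claim A(n) = 7^n(n + 4) - 4 for all n ≥ 1.
When n = 1: A(1) = 31, and the closed form gives 31. They agree.
Inductive step: suppose the statement holds for some k ≥ 1, so A(k) = 7^k(k + 4) - 4.
Then A(k+1) = A(k) + (7^k(6k + 31)) = (7^k(k + 4) - 4) + (7^k(6k + 31)).
Simplifying, A(k+1) = 7·7^k·k + 35·7^k - 4 = 7^(k+1)((k+1) + 4) - 4,
which is the closed form with n = k+1.
This completes the induction.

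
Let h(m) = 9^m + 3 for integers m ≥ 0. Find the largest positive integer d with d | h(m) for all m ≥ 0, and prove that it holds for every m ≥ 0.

d = 4

Computing the first values: h(0) = 4 and h(1) = 12; gcd(4, 12) = 4, so d ≤ 4.
We prove 4 | 9^m + 3 for all m ≥ 0 by induction on m.
For the base case m = 0: h(0) = 4 = 4·(1), so 4 | h(0).
For the inductive step, assume it holds for an arbitrary k ≥ 0, i.e. 4 | h(k). Then
h(k+1) = 9^(k+1) + 3 = 9·(9^k + 3) - 24 = 9·h(k) - 24. The first term is divisible by 4 by the inductive hypothesis, and -24 is divisible by 4. Hence 4 | h(k+1).
Hence, by induction on m, the claim holds for every m ≥ 0.
Therefore the largest such d is 4.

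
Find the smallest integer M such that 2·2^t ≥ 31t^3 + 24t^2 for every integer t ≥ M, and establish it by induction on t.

At t = 16: 131072 < 133120, so the inequality fails and M ≥ 17. We prove 2·2^t ≥ 31t^3 + 24t^2 for all t ≥ 17.
Base case (t = 17): 2·2^t = 262144 and 31t^3 + 24t^2 = 159239, so 262144 ≥ 159239.
For the inductive step, assume it holds for an arbitrary r ≥ 17, so 2·2^r ≥ 31r^3 + 24r^2.
Then 2·2^(r + 1) = 2·(2·2^r) ≥ 2·(31r^3 + 24r^2).
Also, for r ≥ 17 we have 2·(31r^3 + 24r^2) ≥ 31(r+1)^3 + 24(r+1)^2, since 2·(31r^3 + 24r^2) − (31(r+1)^3 + 24(r+1)^2) = 31r^3 - 69r^2 - 141r - 55, which is nonnegative for all r ≥ 17.
Combining, 2·2^(r + 1) ≥ 31(r+1)^3 + 24(r+1)^2.
By the principle of mathematical induction, the result holds for all t ≥ 17.
Hence the smallest such M is 17.

M = 17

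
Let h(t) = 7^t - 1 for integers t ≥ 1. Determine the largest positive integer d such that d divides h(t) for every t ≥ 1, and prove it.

d = 6

Computing the first values: h(1) = 6 and h(2) = 48; gcd(6, 48) = 6, so d ≤ 6.
We prove 6 | 7^t - 1 for all t ≥ 1 by induction on t.
When t = 1: h(1) = 6 = 6·(1), so 6 | h(1).
Inductive step: assume the claim holds for t = i, i.e. 6 | h(i). Then
7^{i+1} − 1^{i+1} = 7·7^i − 1·1^i = 7·(7^i − 1^i) + (6)·1^i. The first term is divisible by 6 by the inductive hypothesis, and the second term (6)·1^i is divisible by 6 since 6 | 6. Hence 6 | h(i+1).
Hence, by induction on t, the claim holds for every t ≥ 1.
Therefore the largest such d is 6.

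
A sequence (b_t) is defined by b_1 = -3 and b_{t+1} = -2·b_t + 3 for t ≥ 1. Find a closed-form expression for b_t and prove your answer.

Computing the first terms: b_1 = -3, b_2 = 9, b_3 = -15. This suggests b_t = -(-2)^(t + 1) + 1.
When t = 1: the formula gives -3 = -3 = b_1.
Inductive step: suppose the statement holds for some k ≥ 1, so b_k = -(-2)^(k + 1) + 1.
Then b_{k+1} = -2·b_k + 3 = -2·(-(-2)^(k + 1) + 1) + 3 = -(-2)^(k + 2) + 1 = -(-2)^((k+1) + 1) + 1,
which is the claimed formula at t = k+1.
By the principle of mathematical induction, the result holds for all t ≥ 1.

b_t = -(-2)^(t + 1) + 1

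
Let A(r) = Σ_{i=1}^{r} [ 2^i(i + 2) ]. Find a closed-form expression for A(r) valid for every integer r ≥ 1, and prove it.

We claim A(r) = 2·2^r(r + 1) - 2 for all r ≥ 1.
For the base case r = 1: A(1) = 6, and the closed form gives 6. They agree.
For the inductive step, assume it holds for an arbitrary i ≥ 1, so A(i) = 2·2^i(i + 1) - 2.
Then A(i+1) = A(i) + (2^(i + 1)(i + 3)) = (2·2^i(i + 1) - 2) + (2^(i + 1)(i + 3)).
Simplifying, A(i+1) = 4·2^i·i + 8·2^i - 2 = 2·2^(i+1)((i+1) + 1) - 2,
which is the closed form with r = i+1.
By induction, the statement is established for all r ≥ 1.

A(r) = 2·2^r(r + 1) - 2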